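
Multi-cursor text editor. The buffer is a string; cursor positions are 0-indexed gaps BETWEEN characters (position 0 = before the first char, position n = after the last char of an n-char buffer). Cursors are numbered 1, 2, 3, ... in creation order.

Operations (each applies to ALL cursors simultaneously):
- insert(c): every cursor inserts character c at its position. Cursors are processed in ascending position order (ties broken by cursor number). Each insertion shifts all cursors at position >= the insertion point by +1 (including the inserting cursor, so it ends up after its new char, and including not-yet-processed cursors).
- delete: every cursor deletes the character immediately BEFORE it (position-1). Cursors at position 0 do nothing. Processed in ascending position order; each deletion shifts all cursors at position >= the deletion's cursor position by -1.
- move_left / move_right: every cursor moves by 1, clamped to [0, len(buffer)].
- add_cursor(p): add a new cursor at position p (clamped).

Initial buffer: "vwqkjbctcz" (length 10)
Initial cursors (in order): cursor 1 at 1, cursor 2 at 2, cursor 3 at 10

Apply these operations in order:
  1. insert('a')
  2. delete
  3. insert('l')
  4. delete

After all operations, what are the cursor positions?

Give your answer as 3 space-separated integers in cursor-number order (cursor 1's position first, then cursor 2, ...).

After op 1 (insert('a')): buffer="vawaqkjbctcza" (len 13), cursors c1@2 c2@4 c3@13, authorship .1.2........3
After op 2 (delete): buffer="vwqkjbctcz" (len 10), cursors c1@1 c2@2 c3@10, authorship ..........
After op 3 (insert('l')): buffer="vlwlqkjbctczl" (len 13), cursors c1@2 c2@4 c3@13, authorship .1.2........3
After op 4 (delete): buffer="vwqkjbctcz" (len 10), cursors c1@1 c2@2 c3@10, authorship ..........

Answer: 1 2 10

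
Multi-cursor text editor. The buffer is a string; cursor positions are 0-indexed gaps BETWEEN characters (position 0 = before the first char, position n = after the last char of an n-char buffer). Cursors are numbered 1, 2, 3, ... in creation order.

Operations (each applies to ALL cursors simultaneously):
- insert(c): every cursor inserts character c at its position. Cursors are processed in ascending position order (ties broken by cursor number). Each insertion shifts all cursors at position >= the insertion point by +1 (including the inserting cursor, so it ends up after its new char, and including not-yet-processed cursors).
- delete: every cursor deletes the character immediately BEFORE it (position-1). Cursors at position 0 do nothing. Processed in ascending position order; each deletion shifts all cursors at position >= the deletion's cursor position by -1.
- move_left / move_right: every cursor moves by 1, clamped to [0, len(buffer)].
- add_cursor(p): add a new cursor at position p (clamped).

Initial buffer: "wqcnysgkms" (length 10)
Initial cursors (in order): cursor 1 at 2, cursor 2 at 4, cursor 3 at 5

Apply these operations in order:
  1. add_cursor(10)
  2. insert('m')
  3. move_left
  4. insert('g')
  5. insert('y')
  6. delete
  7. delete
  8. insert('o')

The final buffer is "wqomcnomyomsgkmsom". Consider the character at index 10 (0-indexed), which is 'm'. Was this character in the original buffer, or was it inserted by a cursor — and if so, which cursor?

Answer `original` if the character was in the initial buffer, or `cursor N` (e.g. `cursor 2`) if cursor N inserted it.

After op 1 (add_cursor(10)): buffer="wqcnysgkms" (len 10), cursors c1@2 c2@4 c3@5 c4@10, authorship ..........
After op 2 (insert('m')): buffer="wqmcnmymsgkmsm" (len 14), cursors c1@3 c2@6 c3@8 c4@14, authorship ..1..2.3.....4
After op 3 (move_left): buffer="wqmcnmymsgkmsm" (len 14), cursors c1@2 c2@5 c3@7 c4@13, authorship ..1..2.3.....4
After op 4 (insert('g')): buffer="wqgmcngmygmsgkmsgm" (len 18), cursors c1@3 c2@7 c3@10 c4@17, authorship ..11..22.33.....44
After op 5 (insert('y')): buffer="wqgymcngymygymsgkmsgym" (len 22), cursors c1@4 c2@9 c3@13 c4@21, authorship ..111..222.333.....444
After op 6 (delete): buffer="wqgmcngmygmsgkmsgm" (len 18), cursors c1@3 c2@7 c3@10 c4@17, authorship ..11..22.33.....44
After op 7 (delete): buffer="wqmcnmymsgkmsm" (len 14), cursors c1@2 c2@5 c3@7 c4@13, authorship ..1..2.3.....4
After op 8 (insert('o')): buffer="wqomcnomyomsgkmsom" (len 18), cursors c1@3 c2@7 c3@10 c4@17, authorship ..11..22.33.....44
Authorship (.=original, N=cursor N): . . 1 1 . . 2 2 . 3 3 . . . . . 4 4
Index 10: author = 3

Answer: cursor 3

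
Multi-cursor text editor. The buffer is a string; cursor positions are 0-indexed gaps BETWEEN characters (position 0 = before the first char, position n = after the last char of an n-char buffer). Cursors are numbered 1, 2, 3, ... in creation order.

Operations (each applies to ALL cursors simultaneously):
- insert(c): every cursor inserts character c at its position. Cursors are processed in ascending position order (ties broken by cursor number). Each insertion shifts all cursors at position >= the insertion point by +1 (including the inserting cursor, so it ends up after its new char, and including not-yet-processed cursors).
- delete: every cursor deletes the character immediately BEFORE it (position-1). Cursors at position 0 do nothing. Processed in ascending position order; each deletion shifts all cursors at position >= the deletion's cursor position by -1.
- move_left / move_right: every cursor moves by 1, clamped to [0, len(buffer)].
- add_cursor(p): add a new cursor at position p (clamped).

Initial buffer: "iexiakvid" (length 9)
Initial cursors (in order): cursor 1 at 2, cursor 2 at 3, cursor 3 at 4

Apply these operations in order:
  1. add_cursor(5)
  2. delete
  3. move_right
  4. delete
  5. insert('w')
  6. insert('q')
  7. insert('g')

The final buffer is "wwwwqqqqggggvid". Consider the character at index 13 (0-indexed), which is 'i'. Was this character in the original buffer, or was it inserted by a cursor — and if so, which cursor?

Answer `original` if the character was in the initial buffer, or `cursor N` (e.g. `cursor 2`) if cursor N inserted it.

Answer: original

Derivation:
After op 1 (add_cursor(5)): buffer="iexiakvid" (len 9), cursors c1@2 c2@3 c3@4 c4@5, authorship .........
After op 2 (delete): buffer="ikvid" (len 5), cursors c1@1 c2@1 c3@1 c4@1, authorship .....
After op 3 (move_right): buffer="ikvid" (len 5), cursors c1@2 c2@2 c3@2 c4@2, authorship .....
After op 4 (delete): buffer="vid" (len 3), cursors c1@0 c2@0 c3@0 c4@0, authorship ...
After op 5 (insert('w')): buffer="wwwwvid" (len 7), cursors c1@4 c2@4 c3@4 c4@4, authorship 1234...
After op 6 (insert('q')): buffer="wwwwqqqqvid" (len 11), cursors c1@8 c2@8 c3@8 c4@8, authorship 12341234...
After op 7 (insert('g')): buffer="wwwwqqqqggggvid" (len 15), cursors c1@12 c2@12 c3@12 c4@12, authorship 123412341234...
Authorship (.=original, N=cursor N): 1 2 3 4 1 2 3 4 1 2 3 4 . . .
Index 13: author = original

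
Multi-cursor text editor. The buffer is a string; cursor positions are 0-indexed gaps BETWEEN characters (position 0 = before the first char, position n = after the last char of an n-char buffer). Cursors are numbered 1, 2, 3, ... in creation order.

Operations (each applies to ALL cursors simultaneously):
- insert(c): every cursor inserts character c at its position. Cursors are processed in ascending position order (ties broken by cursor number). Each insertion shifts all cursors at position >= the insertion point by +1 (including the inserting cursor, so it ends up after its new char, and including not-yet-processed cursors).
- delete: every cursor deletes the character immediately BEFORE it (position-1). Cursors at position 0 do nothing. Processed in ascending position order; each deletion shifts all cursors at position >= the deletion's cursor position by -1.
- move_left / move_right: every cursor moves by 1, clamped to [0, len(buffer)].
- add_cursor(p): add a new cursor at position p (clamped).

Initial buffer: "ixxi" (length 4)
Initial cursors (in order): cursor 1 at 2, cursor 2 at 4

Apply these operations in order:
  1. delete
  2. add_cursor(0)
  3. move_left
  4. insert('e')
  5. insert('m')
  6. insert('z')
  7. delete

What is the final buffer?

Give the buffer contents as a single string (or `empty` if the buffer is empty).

After op 1 (delete): buffer="ix" (len 2), cursors c1@1 c2@2, authorship ..
After op 2 (add_cursor(0)): buffer="ix" (len 2), cursors c3@0 c1@1 c2@2, authorship ..
After op 3 (move_left): buffer="ix" (len 2), cursors c1@0 c3@0 c2@1, authorship ..
After op 4 (insert('e')): buffer="eeiex" (len 5), cursors c1@2 c3@2 c2@4, authorship 13.2.
After op 5 (insert('m')): buffer="eemmiemx" (len 8), cursors c1@4 c3@4 c2@7, authorship 1313.22.
After op 6 (insert('z')): buffer="eemmzziemzx" (len 11), cursors c1@6 c3@6 c2@10, authorship 131313.222.
After op 7 (delete): buffer="eemmiemx" (len 8), cursors c1@4 c3@4 c2@7, authorship 1313.22.

Answer: eemmiemx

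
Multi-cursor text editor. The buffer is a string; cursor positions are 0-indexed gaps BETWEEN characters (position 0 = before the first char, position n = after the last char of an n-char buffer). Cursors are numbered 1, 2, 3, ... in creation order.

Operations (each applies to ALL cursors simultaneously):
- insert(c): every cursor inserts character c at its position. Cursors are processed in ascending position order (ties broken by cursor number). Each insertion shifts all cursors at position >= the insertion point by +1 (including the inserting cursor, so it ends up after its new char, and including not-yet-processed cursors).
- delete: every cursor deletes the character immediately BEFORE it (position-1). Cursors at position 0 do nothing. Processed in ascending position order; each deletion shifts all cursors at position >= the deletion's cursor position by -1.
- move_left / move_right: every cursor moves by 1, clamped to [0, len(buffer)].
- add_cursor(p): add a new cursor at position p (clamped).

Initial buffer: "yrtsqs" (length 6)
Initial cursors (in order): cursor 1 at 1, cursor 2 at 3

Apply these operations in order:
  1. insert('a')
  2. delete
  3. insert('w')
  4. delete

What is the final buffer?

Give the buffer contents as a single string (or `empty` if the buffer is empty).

After op 1 (insert('a')): buffer="yartasqs" (len 8), cursors c1@2 c2@5, authorship .1..2...
After op 2 (delete): buffer="yrtsqs" (len 6), cursors c1@1 c2@3, authorship ......
After op 3 (insert('w')): buffer="ywrtwsqs" (len 8), cursors c1@2 c2@5, authorship .1..2...
After op 4 (delete): buffer="yrtsqs" (len 6), cursors c1@1 c2@3, authorship ......

Answer: yrtsqs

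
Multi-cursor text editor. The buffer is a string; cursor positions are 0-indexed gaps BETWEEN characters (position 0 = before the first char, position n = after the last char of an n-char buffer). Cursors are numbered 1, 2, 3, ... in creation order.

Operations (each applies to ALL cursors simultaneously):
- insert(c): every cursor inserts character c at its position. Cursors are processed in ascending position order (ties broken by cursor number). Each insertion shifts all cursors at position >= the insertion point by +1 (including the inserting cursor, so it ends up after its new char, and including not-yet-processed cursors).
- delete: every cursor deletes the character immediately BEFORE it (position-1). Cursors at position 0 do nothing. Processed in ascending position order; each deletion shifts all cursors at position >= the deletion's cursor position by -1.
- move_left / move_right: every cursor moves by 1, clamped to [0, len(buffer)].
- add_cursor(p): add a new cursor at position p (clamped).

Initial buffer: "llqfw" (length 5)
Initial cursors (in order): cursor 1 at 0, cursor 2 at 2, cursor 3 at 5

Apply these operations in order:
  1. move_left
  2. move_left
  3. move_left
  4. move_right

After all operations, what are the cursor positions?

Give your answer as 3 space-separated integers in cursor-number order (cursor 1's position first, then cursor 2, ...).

After op 1 (move_left): buffer="llqfw" (len 5), cursors c1@0 c2@1 c3@4, authorship .....
After op 2 (move_left): buffer="llqfw" (len 5), cursors c1@0 c2@0 c3@3, authorship .....
After op 3 (move_left): buffer="llqfw" (len 5), cursors c1@0 c2@0 c3@2, authorship .....
After op 4 (move_right): buffer="llqfw" (len 5), cursors c1@1 c2@1 c3@3, authorship .....

Answer: 1 1 3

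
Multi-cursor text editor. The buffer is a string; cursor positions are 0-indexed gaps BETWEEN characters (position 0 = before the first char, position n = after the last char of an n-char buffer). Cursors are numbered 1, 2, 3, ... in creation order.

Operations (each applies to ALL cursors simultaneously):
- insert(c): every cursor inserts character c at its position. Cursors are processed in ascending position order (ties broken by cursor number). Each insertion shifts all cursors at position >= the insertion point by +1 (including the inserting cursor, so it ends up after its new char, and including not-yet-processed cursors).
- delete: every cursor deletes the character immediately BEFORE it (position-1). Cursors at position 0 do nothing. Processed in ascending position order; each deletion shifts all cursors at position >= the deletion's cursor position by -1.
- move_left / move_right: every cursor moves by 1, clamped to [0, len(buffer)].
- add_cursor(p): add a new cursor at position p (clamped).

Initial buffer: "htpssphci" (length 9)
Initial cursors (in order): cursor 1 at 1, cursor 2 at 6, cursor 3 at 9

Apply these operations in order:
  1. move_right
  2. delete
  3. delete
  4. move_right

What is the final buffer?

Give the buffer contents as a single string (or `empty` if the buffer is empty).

Answer: pss

Derivation:
After op 1 (move_right): buffer="htpssphci" (len 9), cursors c1@2 c2@7 c3@9, authorship .........
After op 2 (delete): buffer="hpsspc" (len 6), cursors c1@1 c2@5 c3@6, authorship ......
After op 3 (delete): buffer="pss" (len 3), cursors c1@0 c2@3 c3@3, authorship ...
After op 4 (move_right): buffer="pss" (len 3), cursors c1@1 c2@3 c3@3, authorship ...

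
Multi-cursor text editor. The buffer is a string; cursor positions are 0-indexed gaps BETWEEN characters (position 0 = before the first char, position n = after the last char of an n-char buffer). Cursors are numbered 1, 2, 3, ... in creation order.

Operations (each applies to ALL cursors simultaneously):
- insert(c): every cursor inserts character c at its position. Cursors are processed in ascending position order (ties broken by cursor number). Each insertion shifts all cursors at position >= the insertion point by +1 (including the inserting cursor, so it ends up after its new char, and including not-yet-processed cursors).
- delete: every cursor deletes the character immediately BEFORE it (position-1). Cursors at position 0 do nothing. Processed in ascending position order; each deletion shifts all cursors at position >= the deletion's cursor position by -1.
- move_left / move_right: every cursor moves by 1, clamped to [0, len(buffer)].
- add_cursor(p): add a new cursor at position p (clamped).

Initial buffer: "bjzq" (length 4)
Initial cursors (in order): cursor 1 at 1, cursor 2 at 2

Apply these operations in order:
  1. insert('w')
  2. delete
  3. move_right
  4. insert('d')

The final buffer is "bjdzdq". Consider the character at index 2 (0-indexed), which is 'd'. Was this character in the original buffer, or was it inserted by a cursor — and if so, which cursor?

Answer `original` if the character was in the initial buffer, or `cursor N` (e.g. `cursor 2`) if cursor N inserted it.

Answer: cursor 1

Derivation:
After op 1 (insert('w')): buffer="bwjwzq" (len 6), cursors c1@2 c2@4, authorship .1.2..
After op 2 (delete): buffer="bjzq" (len 4), cursors c1@1 c2@2, authorship ....
After op 3 (move_right): buffer="bjzq" (len 4), cursors c1@2 c2@3, authorship ....
After op 4 (insert('d')): buffer="bjdzdq" (len 6), cursors c1@3 c2@5, authorship ..1.2.
Authorship (.=original, N=cursor N): . . 1 . 2 .
Index 2: author = 1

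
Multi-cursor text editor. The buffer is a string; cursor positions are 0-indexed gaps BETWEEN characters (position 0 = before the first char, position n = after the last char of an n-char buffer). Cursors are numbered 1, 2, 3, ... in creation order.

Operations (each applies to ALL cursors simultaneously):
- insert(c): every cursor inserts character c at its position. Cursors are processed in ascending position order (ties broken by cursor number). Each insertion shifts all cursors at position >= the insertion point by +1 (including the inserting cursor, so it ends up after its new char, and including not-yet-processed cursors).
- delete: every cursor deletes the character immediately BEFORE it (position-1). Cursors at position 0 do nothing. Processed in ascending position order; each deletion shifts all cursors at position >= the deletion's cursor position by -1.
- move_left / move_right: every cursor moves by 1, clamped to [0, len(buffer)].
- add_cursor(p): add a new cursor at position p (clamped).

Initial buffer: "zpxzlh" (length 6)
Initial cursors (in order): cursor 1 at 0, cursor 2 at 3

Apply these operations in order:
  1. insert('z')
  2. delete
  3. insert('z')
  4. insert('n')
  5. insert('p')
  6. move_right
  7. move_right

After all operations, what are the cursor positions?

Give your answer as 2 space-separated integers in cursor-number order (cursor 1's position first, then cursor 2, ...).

After op 1 (insert('z')): buffer="zzpxzzlh" (len 8), cursors c1@1 c2@5, authorship 1...2...
After op 2 (delete): buffer="zpxzlh" (len 6), cursors c1@0 c2@3, authorship ......
After op 3 (insert('z')): buffer="zzpxzzlh" (len 8), cursors c1@1 c2@5, authorship 1...2...
After op 4 (insert('n')): buffer="znzpxznzlh" (len 10), cursors c1@2 c2@7, authorship 11...22...
After op 5 (insert('p')): buffer="znpzpxznpzlh" (len 12), cursors c1@3 c2@9, authorship 111...222...
After op 6 (move_right): buffer="znpzpxznpzlh" (len 12), cursors c1@4 c2@10, authorship 111...222...
After op 7 (move_right): buffer="znpzpxznpzlh" (len 12), cursors c1@5 c2@11, authorship 111...222...

Answer: 5 11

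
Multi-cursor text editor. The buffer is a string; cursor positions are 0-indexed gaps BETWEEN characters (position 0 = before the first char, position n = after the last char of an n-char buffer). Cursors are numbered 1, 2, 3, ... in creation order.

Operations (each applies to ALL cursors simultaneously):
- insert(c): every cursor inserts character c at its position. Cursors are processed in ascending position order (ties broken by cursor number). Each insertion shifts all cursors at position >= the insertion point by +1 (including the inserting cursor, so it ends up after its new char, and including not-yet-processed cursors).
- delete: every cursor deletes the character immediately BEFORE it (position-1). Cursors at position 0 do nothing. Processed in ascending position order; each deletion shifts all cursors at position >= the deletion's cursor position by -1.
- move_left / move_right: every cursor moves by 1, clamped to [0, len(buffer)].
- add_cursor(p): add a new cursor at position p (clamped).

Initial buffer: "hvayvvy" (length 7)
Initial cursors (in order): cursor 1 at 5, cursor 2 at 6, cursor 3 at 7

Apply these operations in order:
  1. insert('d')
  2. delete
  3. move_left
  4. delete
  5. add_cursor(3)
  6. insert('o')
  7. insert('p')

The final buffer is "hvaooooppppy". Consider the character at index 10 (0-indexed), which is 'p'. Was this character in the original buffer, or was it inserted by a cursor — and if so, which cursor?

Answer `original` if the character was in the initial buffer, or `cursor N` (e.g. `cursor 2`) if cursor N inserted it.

Answer: cursor 4

Derivation:
After op 1 (insert('d')): buffer="hvayvdvdyd" (len 10), cursors c1@6 c2@8 c3@10, authorship .....1.2.3
After op 2 (delete): buffer="hvayvvy" (len 7), cursors c1@5 c2@6 c3@7, authorship .......
After op 3 (move_left): buffer="hvayvvy" (len 7), cursors c1@4 c2@5 c3@6, authorship .......
After op 4 (delete): buffer="hvay" (len 4), cursors c1@3 c2@3 c3@3, authorship ....
After op 5 (add_cursor(3)): buffer="hvay" (len 4), cursors c1@3 c2@3 c3@3 c4@3, authorship ....
After op 6 (insert('o')): buffer="hvaooooy" (len 8), cursors c1@7 c2@7 c3@7 c4@7, authorship ...1234.
After op 7 (insert('p')): buffer="hvaooooppppy" (len 12), cursors c1@11 c2@11 c3@11 c4@11, authorship ...12341234.
Authorship (.=original, N=cursor N): . . . 1 2 3 4 1 2 3 4 .
Index 10: author = 4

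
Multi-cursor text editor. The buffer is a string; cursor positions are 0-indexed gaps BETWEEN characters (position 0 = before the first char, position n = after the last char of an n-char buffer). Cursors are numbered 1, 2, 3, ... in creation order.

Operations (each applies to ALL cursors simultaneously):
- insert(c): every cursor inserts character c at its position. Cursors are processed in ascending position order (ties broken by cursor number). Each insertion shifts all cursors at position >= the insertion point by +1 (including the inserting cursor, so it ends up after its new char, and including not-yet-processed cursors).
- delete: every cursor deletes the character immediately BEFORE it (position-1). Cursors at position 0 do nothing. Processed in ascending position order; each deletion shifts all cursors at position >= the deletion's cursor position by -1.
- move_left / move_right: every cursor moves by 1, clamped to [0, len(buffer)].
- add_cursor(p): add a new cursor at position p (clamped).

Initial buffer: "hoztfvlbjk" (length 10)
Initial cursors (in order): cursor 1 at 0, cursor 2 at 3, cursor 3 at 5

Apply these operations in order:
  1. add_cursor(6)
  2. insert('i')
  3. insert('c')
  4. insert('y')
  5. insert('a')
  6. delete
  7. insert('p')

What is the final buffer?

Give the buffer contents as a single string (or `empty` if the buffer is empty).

After op 1 (add_cursor(6)): buffer="hoztfvlbjk" (len 10), cursors c1@0 c2@3 c3@5 c4@6, authorship ..........
After op 2 (insert('i')): buffer="ihozitfivilbjk" (len 14), cursors c1@1 c2@5 c3@8 c4@10, authorship 1...2..3.4....
After op 3 (insert('c')): buffer="ichozictficviclbjk" (len 18), cursors c1@2 c2@7 c3@11 c4@14, authorship 11...22..33.44....
After op 4 (insert('y')): buffer="icyhozicytficyvicylbjk" (len 22), cursors c1@3 c2@9 c3@14 c4@18, authorship 111...222..333.444....
After op 5 (insert('a')): buffer="icyahozicyatficyavicyalbjk" (len 26), cursors c1@4 c2@11 c3@17 c4@22, authorship 1111...2222..3333.4444....
After op 6 (delete): buffer="icyhozicytficyvicylbjk" (len 22), cursors c1@3 c2@9 c3@14 c4@18, authorship 111...222..333.444....
After op 7 (insert('p')): buffer="icyphozicyptficypvicyplbjk" (len 26), cursors c1@4 c2@11 c3@17 c4@22, authorship 1111...2222..3333.4444....

Answer: icyphozicyptficypvicyplbjk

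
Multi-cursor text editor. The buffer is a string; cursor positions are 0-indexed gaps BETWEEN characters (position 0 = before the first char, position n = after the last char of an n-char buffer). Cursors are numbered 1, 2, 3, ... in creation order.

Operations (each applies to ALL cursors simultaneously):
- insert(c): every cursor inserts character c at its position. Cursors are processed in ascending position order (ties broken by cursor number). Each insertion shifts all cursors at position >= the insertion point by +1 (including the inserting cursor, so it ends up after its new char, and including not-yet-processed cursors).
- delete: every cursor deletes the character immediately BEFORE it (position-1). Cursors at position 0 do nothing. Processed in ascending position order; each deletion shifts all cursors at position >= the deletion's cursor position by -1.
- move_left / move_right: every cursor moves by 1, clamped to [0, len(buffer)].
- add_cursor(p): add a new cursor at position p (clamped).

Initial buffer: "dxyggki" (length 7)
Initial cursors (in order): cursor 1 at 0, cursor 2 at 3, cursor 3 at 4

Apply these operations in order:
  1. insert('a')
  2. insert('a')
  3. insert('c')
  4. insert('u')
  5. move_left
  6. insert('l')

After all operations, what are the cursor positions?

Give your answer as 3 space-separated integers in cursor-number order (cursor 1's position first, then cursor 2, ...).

After op 1 (insert('a')): buffer="adxyagagki" (len 10), cursors c1@1 c2@5 c3@7, authorship 1...2.3...
After op 2 (insert('a')): buffer="aadxyaagaagki" (len 13), cursors c1@2 c2@7 c3@10, authorship 11...22.33...
After op 3 (insert('c')): buffer="aacdxyaacgaacgki" (len 16), cursors c1@3 c2@9 c3@13, authorship 111...222.333...
After op 4 (insert('u')): buffer="aacudxyaacugaacugki" (len 19), cursors c1@4 c2@11 c3@16, authorship 1111...2222.3333...
After op 5 (move_left): buffer="aacudxyaacugaacugki" (len 19), cursors c1@3 c2@10 c3@15, authorship 1111...2222.3333...
After op 6 (insert('l')): buffer="aacludxyaaclugaaclugki" (len 22), cursors c1@4 c2@12 c3@18, authorship 11111...22222.33333...

Answer: 4 12 18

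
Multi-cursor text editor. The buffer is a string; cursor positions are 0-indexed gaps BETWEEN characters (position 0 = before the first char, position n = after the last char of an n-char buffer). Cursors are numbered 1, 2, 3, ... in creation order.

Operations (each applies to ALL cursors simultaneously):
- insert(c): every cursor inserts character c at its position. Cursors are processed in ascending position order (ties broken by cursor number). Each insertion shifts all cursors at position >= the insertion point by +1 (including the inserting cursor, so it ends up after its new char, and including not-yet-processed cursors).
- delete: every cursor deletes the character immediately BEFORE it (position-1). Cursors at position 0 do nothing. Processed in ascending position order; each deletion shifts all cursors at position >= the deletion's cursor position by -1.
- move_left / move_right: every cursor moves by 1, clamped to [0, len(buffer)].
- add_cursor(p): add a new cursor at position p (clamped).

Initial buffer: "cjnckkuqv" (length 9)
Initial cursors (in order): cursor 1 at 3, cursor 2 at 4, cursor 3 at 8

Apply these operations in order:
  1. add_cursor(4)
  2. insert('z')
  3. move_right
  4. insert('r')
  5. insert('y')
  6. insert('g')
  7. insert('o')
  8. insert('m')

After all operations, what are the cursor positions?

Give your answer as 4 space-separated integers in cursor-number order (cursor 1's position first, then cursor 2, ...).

Answer: 10 23 33 23

Derivation:
After op 1 (add_cursor(4)): buffer="cjnckkuqv" (len 9), cursors c1@3 c2@4 c4@4 c3@8, authorship .........
After op 2 (insert('z')): buffer="cjnzczzkkuqzv" (len 13), cursors c1@4 c2@7 c4@7 c3@12, authorship ...1.24....3.
After op 3 (move_right): buffer="cjnzczzkkuqzv" (len 13), cursors c1@5 c2@8 c4@8 c3@13, authorship ...1.24....3.
After op 4 (insert('r')): buffer="cjnzcrzzkrrkuqzvr" (len 17), cursors c1@6 c2@11 c4@11 c3@17, authorship ...1.124.24...3.3
After op 5 (insert('y')): buffer="cjnzcryzzkrryykuqzvry" (len 21), cursors c1@7 c2@14 c4@14 c3@21, authorship ...1.1124.2424...3.33
After op 6 (insert('g')): buffer="cjnzcrygzzkrryyggkuqzvryg" (len 25), cursors c1@8 c2@17 c4@17 c3@25, authorship ...1.11124.242424...3.333
After op 7 (insert('o')): buffer="cjnzcrygozzkrryyggookuqzvrygo" (len 29), cursors c1@9 c2@20 c4@20 c3@29, authorship ...1.111124.24242424...3.3333
After op 8 (insert('m')): buffer="cjnzcrygomzzkrryyggoommkuqzvrygom" (len 33), cursors c1@10 c2@23 c4@23 c3@33, authorship ...1.1111124.2424242424...3.33333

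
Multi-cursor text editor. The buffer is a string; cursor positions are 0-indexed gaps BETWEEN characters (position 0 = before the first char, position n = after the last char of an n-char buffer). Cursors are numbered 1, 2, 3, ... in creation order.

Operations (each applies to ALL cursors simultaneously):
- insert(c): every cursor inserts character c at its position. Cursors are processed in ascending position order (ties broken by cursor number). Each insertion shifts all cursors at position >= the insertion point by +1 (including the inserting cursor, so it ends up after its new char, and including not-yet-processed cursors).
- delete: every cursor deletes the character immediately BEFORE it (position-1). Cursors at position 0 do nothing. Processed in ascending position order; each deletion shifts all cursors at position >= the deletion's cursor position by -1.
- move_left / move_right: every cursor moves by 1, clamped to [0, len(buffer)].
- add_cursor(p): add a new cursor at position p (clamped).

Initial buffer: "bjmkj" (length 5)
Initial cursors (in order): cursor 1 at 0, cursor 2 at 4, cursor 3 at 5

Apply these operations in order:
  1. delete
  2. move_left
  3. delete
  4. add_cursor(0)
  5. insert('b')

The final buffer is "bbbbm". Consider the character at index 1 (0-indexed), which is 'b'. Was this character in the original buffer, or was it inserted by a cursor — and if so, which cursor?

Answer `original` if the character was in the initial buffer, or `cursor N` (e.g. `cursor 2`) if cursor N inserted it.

Answer: cursor 2

Derivation:
After op 1 (delete): buffer="bjm" (len 3), cursors c1@0 c2@3 c3@3, authorship ...
After op 2 (move_left): buffer="bjm" (len 3), cursors c1@0 c2@2 c3@2, authorship ...
After op 3 (delete): buffer="m" (len 1), cursors c1@0 c2@0 c3@0, authorship .
After op 4 (add_cursor(0)): buffer="m" (len 1), cursors c1@0 c2@0 c3@0 c4@0, authorship .
After op 5 (insert('b')): buffer="bbbbm" (len 5), cursors c1@4 c2@4 c3@4 c4@4, authorship 1234.
Authorship (.=original, N=cursor N): 1 2 3 4 .
Index 1: author = 2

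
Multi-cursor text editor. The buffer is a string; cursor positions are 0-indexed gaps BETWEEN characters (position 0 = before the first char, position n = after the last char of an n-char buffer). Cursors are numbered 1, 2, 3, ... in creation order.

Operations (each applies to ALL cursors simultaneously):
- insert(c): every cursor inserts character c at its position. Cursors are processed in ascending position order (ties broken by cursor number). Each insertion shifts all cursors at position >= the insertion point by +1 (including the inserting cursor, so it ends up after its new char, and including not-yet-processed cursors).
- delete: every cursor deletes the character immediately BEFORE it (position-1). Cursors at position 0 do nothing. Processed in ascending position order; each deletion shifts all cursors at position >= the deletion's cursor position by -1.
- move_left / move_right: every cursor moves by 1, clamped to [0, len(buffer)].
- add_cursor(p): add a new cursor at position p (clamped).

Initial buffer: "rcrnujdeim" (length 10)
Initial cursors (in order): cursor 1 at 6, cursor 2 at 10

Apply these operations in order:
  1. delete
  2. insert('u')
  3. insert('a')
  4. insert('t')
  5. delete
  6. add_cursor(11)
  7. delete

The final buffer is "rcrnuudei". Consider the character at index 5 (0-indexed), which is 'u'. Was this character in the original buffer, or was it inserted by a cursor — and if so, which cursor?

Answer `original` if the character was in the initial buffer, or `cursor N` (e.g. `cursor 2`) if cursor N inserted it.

After op 1 (delete): buffer="rcrnudei" (len 8), cursors c1@5 c2@8, authorship ........
After op 2 (insert('u')): buffer="rcrnuudeiu" (len 10), cursors c1@6 c2@10, authorship .....1...2
After op 3 (insert('a')): buffer="rcrnuuadeiua" (len 12), cursors c1@7 c2@12, authorship .....11...22
After op 4 (insert('t')): buffer="rcrnuuatdeiuat" (len 14), cursors c1@8 c2@14, authorship .....111...222
After op 5 (delete): buffer="rcrnuuadeiua" (len 12), cursors c1@7 c2@12, authorship .....11...22
After op 6 (add_cursor(11)): buffer="rcrnuuadeiua" (len 12), cursors c1@7 c3@11 c2@12, authorship .....11...22
After op 7 (delete): buffer="rcrnuudei" (len 9), cursors c1@6 c2@9 c3@9, authorship .....1...
Authorship (.=original, N=cursor N): . . . . . 1 . . .
Index 5: author = 1

Answer: cursor 1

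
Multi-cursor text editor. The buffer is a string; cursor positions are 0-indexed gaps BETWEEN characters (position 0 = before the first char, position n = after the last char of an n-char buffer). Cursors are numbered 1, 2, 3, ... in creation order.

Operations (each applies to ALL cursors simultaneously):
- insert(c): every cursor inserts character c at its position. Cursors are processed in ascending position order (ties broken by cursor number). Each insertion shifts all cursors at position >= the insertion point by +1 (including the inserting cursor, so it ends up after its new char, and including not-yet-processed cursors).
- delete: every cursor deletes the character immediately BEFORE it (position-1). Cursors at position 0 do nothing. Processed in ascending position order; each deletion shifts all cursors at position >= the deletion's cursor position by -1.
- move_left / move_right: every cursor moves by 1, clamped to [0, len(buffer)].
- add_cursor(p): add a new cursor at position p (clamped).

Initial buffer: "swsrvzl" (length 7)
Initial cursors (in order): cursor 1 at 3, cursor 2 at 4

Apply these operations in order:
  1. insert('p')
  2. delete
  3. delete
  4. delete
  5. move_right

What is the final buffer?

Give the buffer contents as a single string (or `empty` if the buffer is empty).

After op 1 (insert('p')): buffer="swsprpvzl" (len 9), cursors c1@4 c2@6, authorship ...1.2...
After op 2 (delete): buffer="swsrvzl" (len 7), cursors c1@3 c2@4, authorship .......
After op 3 (delete): buffer="swvzl" (len 5), cursors c1@2 c2@2, authorship .....
After op 4 (delete): buffer="vzl" (len 3), cursors c1@0 c2@0, authorship ...
After op 5 (move_right): buffer="vzl" (len 3), cursors c1@1 c2@1, authorship ...

Answer: vzl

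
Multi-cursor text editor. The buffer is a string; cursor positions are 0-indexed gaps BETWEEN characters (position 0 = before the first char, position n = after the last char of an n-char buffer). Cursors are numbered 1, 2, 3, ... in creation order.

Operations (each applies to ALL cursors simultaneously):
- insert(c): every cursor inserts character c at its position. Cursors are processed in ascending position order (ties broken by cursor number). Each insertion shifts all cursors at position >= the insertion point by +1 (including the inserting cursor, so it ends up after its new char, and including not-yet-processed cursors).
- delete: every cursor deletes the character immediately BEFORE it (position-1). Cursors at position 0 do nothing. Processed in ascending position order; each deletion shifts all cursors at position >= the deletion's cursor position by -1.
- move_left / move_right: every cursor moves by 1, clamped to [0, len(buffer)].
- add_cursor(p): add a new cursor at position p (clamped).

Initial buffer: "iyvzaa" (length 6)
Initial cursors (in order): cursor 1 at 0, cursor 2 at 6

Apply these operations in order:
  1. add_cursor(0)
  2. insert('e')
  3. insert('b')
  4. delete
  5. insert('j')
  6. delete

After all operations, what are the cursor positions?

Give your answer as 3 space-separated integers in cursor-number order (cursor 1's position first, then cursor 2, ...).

After op 1 (add_cursor(0)): buffer="iyvzaa" (len 6), cursors c1@0 c3@0 c2@6, authorship ......
After op 2 (insert('e')): buffer="eeiyvzaae" (len 9), cursors c1@2 c3@2 c2@9, authorship 13......2
After op 3 (insert('b')): buffer="eebbiyvzaaeb" (len 12), cursors c1@4 c3@4 c2@12, authorship 1313......22
After op 4 (delete): buffer="eeiyvzaae" (len 9), cursors c1@2 c3@2 c2@9, authorship 13......2
After op 5 (insert('j')): buffer="eejjiyvzaaej" (len 12), cursors c1@4 c3@4 c2@12, authorship 1313......22
After op 6 (delete): buffer="eeiyvzaae" (len 9), cursors c1@2 c3@2 c2@9, authorship 13......2

Answer: 2 9 2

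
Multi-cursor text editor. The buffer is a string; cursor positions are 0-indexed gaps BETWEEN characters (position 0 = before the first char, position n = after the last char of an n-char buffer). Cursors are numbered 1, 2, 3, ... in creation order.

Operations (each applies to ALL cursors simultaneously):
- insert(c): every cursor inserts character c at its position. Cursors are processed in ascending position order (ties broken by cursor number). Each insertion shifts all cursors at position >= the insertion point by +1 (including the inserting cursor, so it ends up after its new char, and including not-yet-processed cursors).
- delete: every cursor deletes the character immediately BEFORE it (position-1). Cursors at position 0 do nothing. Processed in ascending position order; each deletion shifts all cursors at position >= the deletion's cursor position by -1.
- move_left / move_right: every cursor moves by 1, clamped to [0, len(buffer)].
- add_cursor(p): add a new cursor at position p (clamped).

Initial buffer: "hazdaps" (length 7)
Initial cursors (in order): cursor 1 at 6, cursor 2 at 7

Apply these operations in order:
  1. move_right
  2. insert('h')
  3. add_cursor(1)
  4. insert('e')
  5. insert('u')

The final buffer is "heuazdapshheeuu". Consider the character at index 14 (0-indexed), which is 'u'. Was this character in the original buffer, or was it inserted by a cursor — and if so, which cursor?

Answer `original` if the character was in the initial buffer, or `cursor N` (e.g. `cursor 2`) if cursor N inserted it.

After op 1 (move_right): buffer="hazdaps" (len 7), cursors c1@7 c2@7, authorship .......
After op 2 (insert('h')): buffer="hazdapshh" (len 9), cursors c1@9 c2@9, authorship .......12
After op 3 (add_cursor(1)): buffer="hazdapshh" (len 9), cursors c3@1 c1@9 c2@9, authorship .......12
After op 4 (insert('e')): buffer="heazdapshhee" (len 12), cursors c3@2 c1@12 c2@12, authorship .3......1212
After op 5 (insert('u')): buffer="heuazdapshheeuu" (len 15), cursors c3@3 c1@15 c2@15, authorship .33......121212
Authorship (.=original, N=cursor N): . 3 3 . . . . . . 1 2 1 2 1 2
Index 14: author = 2

Answer: cursor 2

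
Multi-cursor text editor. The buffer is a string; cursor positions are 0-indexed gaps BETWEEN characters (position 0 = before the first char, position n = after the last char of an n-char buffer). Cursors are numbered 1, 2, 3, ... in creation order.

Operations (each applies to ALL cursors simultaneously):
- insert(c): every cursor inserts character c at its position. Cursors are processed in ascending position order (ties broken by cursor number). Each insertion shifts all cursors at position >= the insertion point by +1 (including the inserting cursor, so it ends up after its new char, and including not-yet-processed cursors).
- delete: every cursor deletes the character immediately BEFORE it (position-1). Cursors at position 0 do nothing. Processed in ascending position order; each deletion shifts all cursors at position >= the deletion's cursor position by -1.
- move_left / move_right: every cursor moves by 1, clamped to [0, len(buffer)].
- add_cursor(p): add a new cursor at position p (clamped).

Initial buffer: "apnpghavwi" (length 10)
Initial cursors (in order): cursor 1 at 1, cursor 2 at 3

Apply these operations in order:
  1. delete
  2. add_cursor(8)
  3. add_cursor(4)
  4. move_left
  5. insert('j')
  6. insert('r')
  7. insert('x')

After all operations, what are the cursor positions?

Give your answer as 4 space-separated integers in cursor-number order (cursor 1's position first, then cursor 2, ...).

After op 1 (delete): buffer="ppghavwi" (len 8), cursors c1@0 c2@1, authorship ........
After op 2 (add_cursor(8)): buffer="ppghavwi" (len 8), cursors c1@0 c2@1 c3@8, authorship ........
After op 3 (add_cursor(4)): buffer="ppghavwi" (len 8), cursors c1@0 c2@1 c4@4 c3@8, authorship ........
After op 4 (move_left): buffer="ppghavwi" (len 8), cursors c1@0 c2@0 c4@3 c3@7, authorship ........
After op 5 (insert('j')): buffer="jjppgjhavwji" (len 12), cursors c1@2 c2@2 c4@6 c3@11, authorship 12...4....3.
After op 6 (insert('r')): buffer="jjrrppgjrhavwjri" (len 16), cursors c1@4 c2@4 c4@9 c3@15, authorship 1212...44....33.
After op 7 (insert('x')): buffer="jjrrxxppgjrxhavwjrxi" (len 20), cursors c1@6 c2@6 c4@12 c3@19, authorship 121212...444....333.

Answer: 6 6 19 12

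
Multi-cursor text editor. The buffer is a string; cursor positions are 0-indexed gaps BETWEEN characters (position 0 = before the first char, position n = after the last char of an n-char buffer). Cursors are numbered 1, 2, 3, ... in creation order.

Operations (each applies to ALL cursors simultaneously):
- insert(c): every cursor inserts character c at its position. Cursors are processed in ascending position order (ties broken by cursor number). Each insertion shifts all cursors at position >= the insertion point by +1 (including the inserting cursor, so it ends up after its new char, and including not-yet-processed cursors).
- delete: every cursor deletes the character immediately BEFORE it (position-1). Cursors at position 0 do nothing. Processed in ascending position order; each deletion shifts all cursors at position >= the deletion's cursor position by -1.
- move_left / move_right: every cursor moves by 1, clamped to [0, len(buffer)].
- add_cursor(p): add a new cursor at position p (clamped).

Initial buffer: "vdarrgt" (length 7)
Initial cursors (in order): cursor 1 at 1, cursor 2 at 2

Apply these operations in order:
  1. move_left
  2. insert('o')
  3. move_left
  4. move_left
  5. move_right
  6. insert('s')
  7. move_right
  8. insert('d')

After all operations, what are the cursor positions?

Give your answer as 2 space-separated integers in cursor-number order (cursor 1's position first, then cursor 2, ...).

Answer: 4 7

Derivation:
After op 1 (move_left): buffer="vdarrgt" (len 7), cursors c1@0 c2@1, authorship .......
After op 2 (insert('o')): buffer="ovodarrgt" (len 9), cursors c1@1 c2@3, authorship 1.2......
After op 3 (move_left): buffer="ovodarrgt" (len 9), cursors c1@0 c2@2, authorship 1.2......
After op 4 (move_left): buffer="ovodarrgt" (len 9), cursors c1@0 c2@1, authorship 1.2......
After op 5 (move_right): buffer="ovodarrgt" (len 9), cursors c1@1 c2@2, authorship 1.2......
After op 6 (insert('s')): buffer="osvsodarrgt" (len 11), cursors c1@2 c2@4, authorship 11.22......
After op 7 (move_right): buffer="osvsodarrgt" (len 11), cursors c1@3 c2@5, authorship 11.22......
After op 8 (insert('d')): buffer="osvdsoddarrgt" (len 13), cursors c1@4 c2@7, authorship 11.1222......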